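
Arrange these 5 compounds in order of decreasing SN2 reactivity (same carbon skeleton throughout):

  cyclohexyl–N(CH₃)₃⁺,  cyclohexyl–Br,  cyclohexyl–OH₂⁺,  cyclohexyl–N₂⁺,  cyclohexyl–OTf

cyclohexyl–N₂⁺ > cyclohexyl–OTf > cyclohexyl–Br > cyclohexyl–OH₂⁺ > cyclohexyl–N(CH₃)₃⁺

Same R in every case — rank the leaving groups.
A good leaving group is a weak base: the lower the pKₐ of its conjugate acid, the more readily it departs.
cyclohexyl–N₂⁺ loses N₂: no meaningful conjugate acid; N₂ departs as an exceptionally stable neutral molecule
cyclohexyl–OTf loses OTf⁻: pKₐ(CF₃SO₃H (triflic acid)) ≈ -14
cyclohexyl–Br loses Br⁻: pKₐ(HBr) ≈ -9
cyclohexyl–OH₂⁺ loses H₂O: pKₐ(H₃O⁺) ≈ -1.7
cyclohexyl–N(CH₃)₃⁺ loses NR'₃: pKₐ(R'₃NH⁺) ≈ 10.7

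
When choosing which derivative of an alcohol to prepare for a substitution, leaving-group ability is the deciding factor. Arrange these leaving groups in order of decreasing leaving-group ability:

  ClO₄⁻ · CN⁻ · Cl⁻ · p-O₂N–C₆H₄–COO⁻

A good leaving group is a weak base: the lower the pKₐ of its conjugate acid, the more readily it departs.
ClO₄⁻: pKₐ(HClO₄) ≈ -10
Cl⁻: pKₐ(HCl) ≈ -7
p-O₂N–C₆H₄–COO⁻: pKₐ(p-nitrobenzoic acid) ≈ 3.4 — electron-withdrawing nitro group stabilises the carboxylate
CN⁻: pKₐ(HCN) ≈ 9.2 — sp carbon stabilises the charge somewhat, but still a poor LG

ClO₄⁻ > Cl⁻ > p-O₂N–C₆H₄–COO⁻ > CN⁻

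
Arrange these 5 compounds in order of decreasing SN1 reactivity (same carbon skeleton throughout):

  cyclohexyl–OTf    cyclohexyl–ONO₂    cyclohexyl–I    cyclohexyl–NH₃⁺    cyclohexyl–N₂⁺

With the same alkyl group throughout, only the leaving group differentiates the rates.
Rank by basicity of the departing species: weakest base leaves most easily.
cyclohexyl–N₂⁺ loses N₂: no meaningful conjugate acid; N₂ departs as an exceptionally stable neutral molecule
cyclohexyl–OTf loses OTf⁻: pKₐ(CF₃SO₃H (triflic acid)) ≈ -14
cyclohexyl–I loses I⁻: pKₐ(HI) ≈ -10
cyclohexyl–ONO₂ loses NO₃⁻: pKₐ(HNO₃) ≈ -1.3
cyclohexyl–NH₃⁺ loses NH₃: pKₐ(NH₄⁺) ≈ 9.2

cyclohexyl–N₂⁺ > cyclohexyl–OTf > cyclohexyl–I > cyclohexyl–ONO₂ > cyclohexyl–NH₃⁺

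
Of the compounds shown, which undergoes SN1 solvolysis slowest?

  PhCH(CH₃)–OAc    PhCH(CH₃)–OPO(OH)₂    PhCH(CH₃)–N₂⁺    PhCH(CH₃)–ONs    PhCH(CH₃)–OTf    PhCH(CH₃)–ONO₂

Identical carbon frameworks mean the comparison reduces to leaving-group quality.
The more stable X⁻ (or X) is on its own — i.e. the weaker a base it is — the better a leaving group it makes.
PhCH(CH₃)–N₂⁺ loses N₂: no meaningful conjugate acid; N₂ departs as an exceptionally stable neutral molecule
PhCH(CH₃)–OTf loses OTf⁻: pKₐ(CF₃SO₃H (triflic acid)) ≈ -14
PhCH(CH₃)–ONs loses ONs⁻: pKₐ(p-O₂NC₆H₄SO₃H) ≈ -3.5
PhCH(CH₃)–ONO₂ loses NO₃⁻: pKₐ(HNO₃) ≈ -1.3
PhCH(CH₃)–OPO(OH)₂ loses H₂PO₄⁻: pKₐ(H₃PO₄) ≈ 2.1
PhCH(CH₃)–OAc loses AcO⁻: pKₐ(CH₃COOH) ≈ 4.8

PhCH(CH₃)–OAc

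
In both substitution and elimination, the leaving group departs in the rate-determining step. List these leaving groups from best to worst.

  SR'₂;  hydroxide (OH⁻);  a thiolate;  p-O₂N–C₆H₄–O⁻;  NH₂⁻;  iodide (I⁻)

iodide (I⁻) > SR'₂ > p-O₂N–C₆H₄–O⁻ > a thiolate > hydroxide (OH⁻) > NH₂⁻

Leaving-group ability tracks the stability of the departed species; conjugate-acid pKₐ is the usual yardstick (lower pKₐ → better LG).
iodide (I⁻): pKₐ(HI) ≈ -10
SR'₂: pKₐ(R'₂SH⁺) ≈ -7
p-O₂N–C₆H₄–O⁻: pKₐ(p-nitrophenol) ≈ 7.2
a thiolate: pKₐ(RSH (a thiol)) ≈ 10.5
hydroxide (OH⁻): pKₐ(H₂O) ≈ 15.7
NH₂⁻: pKₐ(NH₃) ≈ 38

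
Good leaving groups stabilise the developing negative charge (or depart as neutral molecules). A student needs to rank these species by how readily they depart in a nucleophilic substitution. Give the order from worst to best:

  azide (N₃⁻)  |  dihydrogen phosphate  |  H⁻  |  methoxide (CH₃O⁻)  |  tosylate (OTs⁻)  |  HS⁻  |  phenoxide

Leaving-group ability tracks the stability of the departed species; conjugate-acid pKₐ is the usual yardstick (lower pKₐ → better LG).
tosylate (OTs⁻): pKₐ(p-CH₃C₆H₄SO₃H (TsOH)) ≈ -2.8 — resonance-delocalised arenesulfonate
dihydrogen phosphate: pKₐ(H₃PO₄) ≈ 2.1
azide (N₃⁻): pKₐ(HN₃) ≈ 4.7 — linear, resonance-stabilised
HS⁻: pKₐ(H₂S) ≈ 7 — larger and more polarisable than the oxygen analogue
phenoxide: pKₐ(C₆H₅OH (phenol)) ≈ 10
methoxide (CH₃O⁻): pKₐ(CH₃OH) ≈ 15.5
H⁻: pKₐ(H₂) ≈ 36 — extremely strong base; leaves only in special hydride-transfer contexts
The question asks for worst first, so the sequence is read in increasing leaving-group ability.

H⁻ < methoxide (CH₃O⁻) < phenoxide < HS⁻ < azide (N₃⁻) < dihydrogen phosphate < tosylate (OTs⁻)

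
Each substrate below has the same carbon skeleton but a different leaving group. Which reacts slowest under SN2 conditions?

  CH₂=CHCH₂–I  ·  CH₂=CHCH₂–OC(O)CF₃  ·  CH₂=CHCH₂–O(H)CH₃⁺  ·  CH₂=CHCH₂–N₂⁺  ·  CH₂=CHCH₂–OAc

CH₂=CHCH₂–OAc

Same R in every case — rank the leaving groups.
The more stable X⁻ (or X) is on its own — i.e. the weaker a base it is — the better a leaving group it makes.
CH₂=CHCH₂–N₂⁺ loses N₂: no meaningful conjugate acid; N₂ departs as an exceptionally stable neutral molecule
CH₂=CHCH₂–I loses I⁻: pKₐ(HI) ≈ -10
CH₂=CHCH₂–O(H)CH₃⁺ loses R'OH: pKₐ(R'OH₂⁺) ≈ -2.4
CH₂=CHCH₂–OC(O)CF₃ loses CF₃COO⁻: pKₐ(CF₃COOH) ≈ 0.2
CH₂=CHCH₂–OAc loses AcO⁻: pKₐ(CH₃COOH) ≈ 4.8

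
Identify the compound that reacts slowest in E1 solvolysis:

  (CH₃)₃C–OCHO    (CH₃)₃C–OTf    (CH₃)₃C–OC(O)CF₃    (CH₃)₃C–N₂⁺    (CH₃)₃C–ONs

The skeletons are identical, so relative rate is governed entirely by leaving-group ability.
Rank by basicity of the departing species: weakest base leaves most easily.
(CH₃)₃C–N₂⁺ loses N₂: no meaningful conjugate acid; N₂ departs as an exceptionally stable neutral molecule
(CH₃)₃C–OTf loses OTf⁻: pKₐ(CF₃SO₃H (triflic acid)) ≈ -14
(CH₃)₃C–ONs loses ONs⁻: pKₐ(p-O₂NC₆H₄SO₃H) ≈ -3.5
(CH₃)₃C–OC(O)CF₃ loses CF₃COO⁻: pKₐ(CF₃COOH) ≈ 0.2
(CH₃)₃C–OCHO loses HCOO⁻: pKₐ(HCOOH) ≈ 3.8

(CH₃)₃C–OCHO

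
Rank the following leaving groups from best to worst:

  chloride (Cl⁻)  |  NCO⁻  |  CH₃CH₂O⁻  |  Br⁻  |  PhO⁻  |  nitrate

Rank by basicity of the departing species: weakest base leaves most easily.
Br⁻: pKₐ(HBr) ≈ -9
chloride (Cl⁻): pKₐ(HCl) ≈ -7 — moderately weak base
nitrate: pKₐ(HNO₃) ≈ -1.3 — resonance-delocalised over three oxygens
NCO⁻: pKₐ(HOCN) ≈ 3.5
PhO⁻: pKₐ(C₆H₅OH (phenol)) ≈ 10 — resonance into the ring helps, but still a poor LG
CH₃CH₂O⁻: pKₐ(CH₃CH₂OH) ≈ 16 — strong base; alkoxides do not leave unassisted

Br⁻ > chloride (Cl⁻) > nitrate > NCO⁻ > PhO⁻ > CH₃CH₂O⁻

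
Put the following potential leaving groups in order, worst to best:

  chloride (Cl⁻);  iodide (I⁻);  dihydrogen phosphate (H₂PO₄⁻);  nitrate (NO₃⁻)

dihydrogen phosphate (H₂PO₄⁻) < nitrate (NO₃⁻) < chloride (Cl⁻) < iodide (I⁻)

Rank by basicity of the departing species: weakest base leaves most easily.
iodide (I⁻): pKₐ(HI) ≈ -10
chloride (Cl⁻): pKₐ(HCl) ≈ -7
nitrate (NO₃⁻): pKₐ(HNO₃) ≈ -1.3
dihydrogen phosphate (H₂PO₄⁻): pKₐ(H₃PO₄) ≈ 2.1
Reversing gives the worst-to-best order requested.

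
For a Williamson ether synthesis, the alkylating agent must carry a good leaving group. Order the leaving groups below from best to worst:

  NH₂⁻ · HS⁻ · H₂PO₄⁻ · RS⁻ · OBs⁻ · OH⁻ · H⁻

The more stable X⁻ (or X) is on its own — i.e. the weaker a base it is — the better a leaving group it makes.
OBs⁻: pKₐ(p-BrC₆H₄SO₃H) ≈ -2.8
H₂PO₄⁻: pKₐ(H₃PO₄) ≈ 2.1 — moderate base; biological leaving group after further activation
HS⁻: pKₐ(H₂S) ≈ 7
RS⁻: pKₐ(RSH (a thiol)) ≈ 10.5
OH⁻: pKₐ(H₂O) ≈ 15.7 — strong base; essentially never leaves without prior activation
H⁻: pKₐ(H₂) ≈ 36 — extremely strong base; leaves only in special hydride-transfer contexts
NH₂⁻: pKₐ(NH₃) ≈ 38 — extremely strong base; never a leaving group

OBs⁻ > H₂PO₄⁻ > HS⁻ > RS⁻ > OH⁻ > H⁻ > NH₂⁻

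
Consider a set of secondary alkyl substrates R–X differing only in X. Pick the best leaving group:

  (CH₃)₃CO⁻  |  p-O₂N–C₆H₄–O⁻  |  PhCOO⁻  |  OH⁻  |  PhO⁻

A good leaving group is a weak base: the lower the pKₐ of its conjugate acid, the more readily it departs.
PhCOO⁻: pKₐ(C₆H₅COOH) ≈ 4.2
p-O₂N–C₆H₄–O⁻: pKₐ(p-nitrophenol) ≈ 7.2
PhO⁻: pKₐ(C₆H₅OH (phenol)) ≈ 10
OH⁻: pKₐ(H₂O) ≈ 15.7
(CH₃)₃CO⁻: pKₐ(t-BuOH) ≈ 18

PhCOO⁻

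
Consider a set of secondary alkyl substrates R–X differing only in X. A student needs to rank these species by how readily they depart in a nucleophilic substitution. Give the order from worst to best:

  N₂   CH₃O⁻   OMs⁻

The more stable X⁻ (or X) is on its own — i.e. the weaker a base it is — the better a leaving group it makes.
N₂: no meaningful conjugate acid; N₂ departs as an exceptionally stable neutral molecule
OMs⁻: pKₐ(CH₃SO₃H (MsOH)) ≈ -1.9
CH₃O⁻: pKₐ(CH₃OH) ≈ 15.5
Reversing gives the worst-to-best order requested.

CH₃O⁻ < OMs⁻ < N₂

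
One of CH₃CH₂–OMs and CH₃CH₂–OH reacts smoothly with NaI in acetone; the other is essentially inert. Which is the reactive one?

From CH₃CH₂–OH the departing group would be OH⁻ (pKₐ(H₂O) ≈ 15.7). Strong base; essentially never leaves without prior activation.
From CH₃CH₂–OMs the leaving group is OMs⁻ (pKₐ(CH₃SO₃H (MsOH)) ≈ -1.9). Resonance-delocalised alkanesulfonate.
(In practice CH₃CH₂–OMs is made from CH₃CH₂–OH by treatment with MsCl / Et₃N, converting the hydroxyl into a mesylate.)

CH₃CH₂–OMs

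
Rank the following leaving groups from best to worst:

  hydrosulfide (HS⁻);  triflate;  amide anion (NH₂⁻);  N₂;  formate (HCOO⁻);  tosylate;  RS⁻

N₂: no meaningful conjugate acid; N₂ departs as an exceptionally stable neutral molecule
triflate: pKₐ(CF₃SO₃H (triflic acid)) ≈ -14
tosylate: pKₐ(p-CH₃C₆H₄SO₃H (TsOH)) ≈ -2.8
formate (HCOO⁻): pKₐ(HCOOH) ≈ 3.8
hydrosulfide (HS⁻): pKₐ(H₂S) ≈ 7
RS⁻: pKₐ(RSH (a thiol)) ≈ 10.5
amide anion (NH₂⁻): pKₐ(NH₃) ≈ 38

N₂ > triflate > tosylate > formate (HCOO⁻) > hydrosulfide (HS⁻) > RS⁻ > amide anion (NH₂⁻)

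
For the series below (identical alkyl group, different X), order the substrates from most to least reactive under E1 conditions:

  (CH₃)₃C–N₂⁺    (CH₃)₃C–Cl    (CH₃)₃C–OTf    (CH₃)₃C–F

The skeletons are identical, so relative rate is governed entirely by leaving-group ability.
Rank by basicity of the departing species: weakest base leaves most easily.
(CH₃)₃C–N₂⁺ loses N₂: no meaningful conjugate acid; N₂ departs as an exceptionally stable neutral molecule
(CH₃)₃C–OTf loses OTf⁻: pKₐ(CF₃SO₃H (triflic acid)) ≈ -14
(CH₃)₃C–Cl loses Cl⁻: pKₐ(HCl) ≈ -7
(CH₃)₃C–F loses F⁻: pKₐ(HF) ≈ 3.2

(CH₃)₃C–N₂⁺ > (CH₃)₃C–OTf > (CH₃)₃C–Cl > (CH₃)₃C–F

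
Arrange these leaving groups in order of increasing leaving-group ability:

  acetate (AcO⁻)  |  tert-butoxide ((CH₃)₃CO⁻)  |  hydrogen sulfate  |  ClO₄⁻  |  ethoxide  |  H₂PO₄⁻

tert-butoxide ((CH₃)₃CO⁻) < ethoxide < acetate (AcO⁻) < H₂PO₄⁻ < hydrogen sulfate < ClO₄⁻

Rank by basicity of the departing species: weakest base leaves most easily.
ClO₄⁻: pKₐ(HClO₄) ≈ -10
hydrogen sulfate: pKₐ(H₂SO₄) ≈ -3
H₂PO₄⁻: pKₐ(H₃PO₄) ≈ 2.1
acetate (AcO⁻): pKₐ(CH₃COOH) ≈ 4.8
ethoxide: pKₐ(CH₃CH₂OH) ≈ 16
tert-butoxide ((CH₃)₃CO⁻): pKₐ(t-BuOH) ≈ 18
Listed from poorest to best leaving group as asked.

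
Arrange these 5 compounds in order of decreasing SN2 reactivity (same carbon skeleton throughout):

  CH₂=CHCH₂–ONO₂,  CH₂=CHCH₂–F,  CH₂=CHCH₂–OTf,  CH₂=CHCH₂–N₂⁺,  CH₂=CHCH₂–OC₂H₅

CH₂=CHCH₂–N₂⁺ > CH₂=CHCH₂–OTf > CH₂=CHCH₂–ONO₂ > CH₂=CHCH₂–F > CH₂=CHCH₂–OC₂H₅

The skeletons are identical, so relative rate is governed entirely by leaving-group ability.
Rank by basicity of the departing species: weakest base leaves most easily.
CH₂=CHCH₂–N₂⁺ loses N₂: no meaningful conjugate acid; N₂ departs as an exceptionally stable neutral molecule
CH₂=CHCH₂–OTf loses OTf⁻: pKₐ(CF₃SO₃H (triflic acid)) ≈ -14
CH₂=CHCH₂–ONO₂ loses NO₃⁻: pKₐ(HNO₃) ≈ -1.3
CH₂=CHCH₂–F loses F⁻: pKₐ(HF) ≈ 3.2
CH₂=CHCH₂–OC₂H₅ loses CH₃CH₂O⁻: pKₐ(CH₃CH₂OH) ≈ 16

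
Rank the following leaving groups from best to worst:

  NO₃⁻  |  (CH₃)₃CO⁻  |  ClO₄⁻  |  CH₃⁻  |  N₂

N₂ > ClO₄⁻ > NO₃⁻ > (CH₃)₃CO⁻ > CH₃⁻

N₂: no meaningful conjugate acid; N₂ departs as an exceptionally stable neutral molecule
ClO₄⁻: pKₐ(HClO₄) ≈ -10 — extremely weak base; rarely used for safety reasons
NO₃⁻: pKₐ(HNO₃) ≈ -1.3 — resonance-delocalised over three oxygens
(CH₃)₃CO⁻: pKₐ(t-BuOH) ≈ 18 — bulky, strongly basic alkoxide
CH₃⁻: pKₐ(CH₄) ≈ 48 — unstabilised carbanion; the worst conceivable leaving group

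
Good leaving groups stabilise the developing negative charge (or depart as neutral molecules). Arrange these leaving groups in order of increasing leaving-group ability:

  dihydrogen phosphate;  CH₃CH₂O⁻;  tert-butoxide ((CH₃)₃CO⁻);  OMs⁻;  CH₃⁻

The more stable X⁻ (or X) is on its own — i.e. the weaker a base it is — the better a leaving group it makes.
OMs⁻: pKₐ(CH₃SO₃H (MsOH)) ≈ -1.9
dihydrogen phosphate: pKₐ(H₃PO₄) ≈ 2.1
CH₃CH₂O⁻: pKₐ(CH₃CH₂OH) ≈ 16
tert-butoxide ((CH₃)₃CO⁻): pKₐ(t-BuOH) ≈ 18
CH₃⁻: pKₐ(CH₄) ≈ 48
Reversing gives the worst-to-best order requested.

CH₃⁻ < tert-butoxide ((CH₃)₃CO⁻) < CH₃CH₂O⁻ < dihydrogen phosphate < OMs⁻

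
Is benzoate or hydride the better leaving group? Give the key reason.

benzoate is the better leaving group.
pKₐ(C₆H₅COOH) ≈ 4.2 versus pKₐ(H₂) ≈ 36: benzoate is the much weaker base.
Aryl carboxylate.

benzoate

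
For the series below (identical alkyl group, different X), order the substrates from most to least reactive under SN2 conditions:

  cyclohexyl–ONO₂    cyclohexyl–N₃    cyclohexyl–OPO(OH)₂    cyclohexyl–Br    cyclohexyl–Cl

Identical carbon frameworks mean the comparison reduces to leaving-group quality.
Rank by basicity of the departing species: weakest base leaves most easily.
cyclohexyl–Br loses Br⁻: pKₐ(HBr) ≈ -9
cyclohexyl–Cl loses Cl⁻: pKₐ(HCl) ≈ -7
cyclohexyl–ONO₂ loses NO₃⁻: pKₐ(HNO₃) ≈ -1.3
cyclohexyl–OPO(OH)₂ loses H₂PO₄⁻: pKₐ(H₃PO₄) ≈ 2.1
cyclohexyl–N₃ loses N₃⁻: pKₐ(HN₃) ≈ 4.7

cyclohexyl–Br > cyclohexyl–Cl > cyclohexyl–ONO₂ > cyclohexyl–OPO(OH)₂ > cyclohexyl–N₃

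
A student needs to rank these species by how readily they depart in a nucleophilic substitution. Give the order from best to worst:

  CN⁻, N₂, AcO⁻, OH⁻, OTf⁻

N₂ > OTf⁻ > AcO⁻ > CN⁻ > OH⁻

A good leaving group is a weak base: the lower the pKₐ of its conjugate acid, the more readily it departs.
N₂: no meaningful conjugate acid; N₂ departs as an exceptionally stable neutral molecule
OTf⁻: pKₐ(CF₃SO₃H (triflic acid)) ≈ -14
AcO⁻: pKₐ(CH₃COOH) ≈ 4.8 — resonance-stabilised but still a weak base
CN⁻: pKₐ(HCN) ≈ 9.2 — sp carbon stabilises the charge somewhat, but still a poor LG
OH⁻: pKₐ(H₂O) ≈ 15.7 — strong base; essentially never leaves without prior activation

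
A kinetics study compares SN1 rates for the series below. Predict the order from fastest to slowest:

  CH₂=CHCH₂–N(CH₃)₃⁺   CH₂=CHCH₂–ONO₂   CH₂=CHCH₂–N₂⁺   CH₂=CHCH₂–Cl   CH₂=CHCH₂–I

Same R in every case — rank the leaving groups.
The more stable X⁻ (or X) is on its own — i.e. the weaker a base it is — the better a leaving group it makes.
CH₂=CHCH₂–N₂⁺ loses N₂: no meaningful conjugate acid; N₂ departs as an exceptionally stable neutral molecule
CH₂=CHCH₂–I loses I⁻: pKₐ(HI) ≈ -10
CH₂=CHCH₂–Cl loses Cl⁻: pKₐ(HCl) ≈ -7
CH₂=CHCH₂–ONO₂ loses NO₃⁻: pKₐ(HNO₃) ≈ -1.3
CH₂=CHCH₂–N(CH₃)₃⁺ loses NR'₃: pKₐ(R'₃NH⁺) ≈ 10.7

CH₂=CHCH₂–N₂⁺ > CH₂=CHCH₂–I > CH₂=CHCH₂–Cl > CH₂=CHCH₂–ONO₂ > CH₂=CHCH₂–N(CH₃)₃⁺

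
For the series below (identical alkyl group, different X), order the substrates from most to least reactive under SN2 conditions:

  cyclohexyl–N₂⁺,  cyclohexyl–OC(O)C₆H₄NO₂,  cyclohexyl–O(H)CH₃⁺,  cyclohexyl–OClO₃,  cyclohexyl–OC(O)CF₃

cyclohexyl–N₂⁺ > cyclohexyl–OClO₃ > cyclohexyl–O(H)CH₃⁺ > cyclohexyl–OC(O)CF₃ > cyclohexyl–OC(O)C₆H₄NO₂

Same R in every case — rank the leaving groups.
A good leaving group is a weak base: the lower the pKₐ of its conjugate acid, the more readily it departs.
cyclohexyl–N₂⁺ loses N₂: no meaningful conjugate acid; N₂ departs as an exceptionally stable neutral molecule
cyclohexyl–OClO₃ loses ClO₄⁻: pKₐ(HClO₄) ≈ -10
cyclohexyl–O(H)CH₃⁺ loses R'OH: pKₐ(R'OH₂⁺) ≈ -2.4
cyclohexyl–OC(O)CF₃ loses CF₃COO⁻: pKₐ(CF₃COOH) ≈ 0.2
cyclohexyl–OC(O)C₆H₄NO₂ loses p-O₂N–C₆H₄–COO⁻: pKₐ(p-nitrobenzoic acid) ≈ 3.4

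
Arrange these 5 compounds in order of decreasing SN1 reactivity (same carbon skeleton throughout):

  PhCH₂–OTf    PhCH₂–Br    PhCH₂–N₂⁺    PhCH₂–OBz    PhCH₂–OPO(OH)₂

PhCH₂–N₂⁺ > PhCH₂–OTf > PhCH₂–Br > PhCH₂–OPO(OH)₂ > PhCH₂–OBz

Identical carbon frameworks mean the comparison reduces to leaving-group quality.
The more stable X⁻ (or X) is on its own — i.e. the weaker a base it is — the better a leaving group it makes.
PhCH₂–N₂⁺ loses N₂: no meaningful conjugate acid; N₂ departs as an exceptionally stable neutral molecule
PhCH₂–OTf loses OTf⁻: pKₐ(CF₃SO₃H (triflic acid)) ≈ -14
PhCH₂–Br loses Br⁻: pKₐ(HBr) ≈ -9
PhCH₂–OPO(OH)₂ loses H₂PO₄⁻: pKₐ(H₃PO₄) ≈ 2.1
PhCH₂–OBz loses PhCOO⁻: pKₐ(C₆H₅COOH) ≈ 4.2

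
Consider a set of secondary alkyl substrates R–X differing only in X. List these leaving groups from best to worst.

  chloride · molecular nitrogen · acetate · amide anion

molecular nitrogen > chloride > acetate > amide anion

Rank by basicity of the departing species: weakest base leaves most easily.
molecular nitrogen: no meaningful conjugate acid; N₂ departs as an exceptionally stable neutral molecule
chloride: pKₐ(HCl) ≈ -7
acetate: pKₐ(CH₃COOH) ≈ 4.8
amide anion: pKₐ(NH₃) ≈ 38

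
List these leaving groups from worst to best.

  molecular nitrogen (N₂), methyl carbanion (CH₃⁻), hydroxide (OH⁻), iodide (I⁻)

methyl carbanion (CH₃⁻) < hydroxide (OH⁻) < iodide (I⁻) < molecular nitrogen (N₂)

Rank by basicity of the departing species: weakest base leaves most easily.
molecular nitrogen (N₂): no meaningful conjugate acid; N₂ departs as an exceptionally stable neutral molecule
iodide (I⁻): pKₐ(HI) ≈ -10 — large, highly polarisable; very weak base
hydroxide (OH⁻): pKₐ(H₂O) ≈ 15.7 — strong base; essentially never leaves without prior activation
methyl carbanion (CH₃⁻): pKₐ(CH₄) ≈ 48 — unstabilised carbanion; the worst conceivable leaving group
Reversing gives the worst-to-best order requested.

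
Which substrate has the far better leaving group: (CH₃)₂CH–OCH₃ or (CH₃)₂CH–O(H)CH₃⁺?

From (CH₃)₂CH–OCH₃ the departing group would be CH₃O⁻ (pKₐ(CH₃OH) ≈ 15.5). Strong base; alkoxides do not leave unassisted.
From (CH₃)₂CH–O(H)CH₃⁺ the leaving group is R'OH (pKₐ(R'OH₂⁺) ≈ -2.4). Neutral; leaves from a protonated ether (an oxonium ion, R–O(H)R'⁺).
(In practice (CH₃)₂CH–O(H)CH₃⁺ is made from (CH₃)₂CH–OCH₃ by protonation with concentrated HI, allowing neutral methanol, rather than methoxide, to depart.)

(CH₃)₂CH–O(H)CH₃⁺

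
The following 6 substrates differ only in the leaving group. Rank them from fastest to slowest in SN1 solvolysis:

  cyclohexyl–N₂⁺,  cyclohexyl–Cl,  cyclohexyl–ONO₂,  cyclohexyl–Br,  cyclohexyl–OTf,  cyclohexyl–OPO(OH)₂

cyclohexyl–N₂⁺ > cyclohexyl–OTf > cyclohexyl–Br > cyclohexyl–Cl > cyclohexyl–ONO₂ > cyclohexyl–OPO(OH)₂

Same R in every case — rank the leaving groups.
Leaving-group ability tracks the stability of the departed species; conjugate-acid pKₐ is the usual yardstick (lower pKₐ → better LG).
cyclohexyl–N₂⁺ loses N₂: no meaningful conjugate acid; N₂ departs as an exceptionally stable neutral molecule
cyclohexyl–OTf loses OTf⁻: pKₐ(CF₃SO₃H (triflic acid)) ≈ -14
cyclohexyl–Br loses Br⁻: pKₐ(HBr) ≈ -9
cyclohexyl–Cl loses Cl⁻: pKₐ(HCl) ≈ -7
cyclohexyl–ONO₂ loses NO₃⁻: pKₐ(HNO₃) ≈ -1.3
cyclohexyl–OPO(OH)₂ loses H₂PO₄⁻: pKₐ(H₃PO₄) ≈ 2.1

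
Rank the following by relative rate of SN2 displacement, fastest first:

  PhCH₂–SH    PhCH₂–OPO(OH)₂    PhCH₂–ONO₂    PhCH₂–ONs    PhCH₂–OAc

PhCH₂–ONs > PhCH₂–ONO₂ > PhCH₂–OPO(OH)₂ > PhCH₂–OAc > PhCH₂–SH

Identical carbon frameworks mean the comparison reduces to leaving-group quality.
Leaving-group ability tracks the stability of the departed species; conjugate-acid pKₐ is the usual yardstick (lower pKₐ → better LG).
PhCH₂–ONs loses ONs⁻: pKₐ(p-O₂NC₆H₄SO₃H) ≈ -3.5
PhCH₂–ONO₂ loses NO₃⁻: pKₐ(HNO₃) ≈ -1.3
PhCH₂–OPO(OH)₂ loses H₂PO₄⁻: pKₐ(H₃PO₄) ≈ 2.1
PhCH₂–OAc loses AcO⁻: pKₐ(CH₃COOH) ≈ 4.8
PhCH₂–SH loses HS⁻: pKₐ(H₂S) ≈ 7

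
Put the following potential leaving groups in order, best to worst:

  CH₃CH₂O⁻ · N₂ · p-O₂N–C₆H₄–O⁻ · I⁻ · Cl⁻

A good leaving group is a weak base: the lower the pKₐ of its conjugate acid, the more readily it departs.
N₂: no meaningful conjugate acid; N₂ departs as an exceptionally stable neutral molecule
I⁻: pKₐ(HI) ≈ -10
Cl⁻: pKₐ(HCl) ≈ -7
p-O₂N–C₆H₄–O⁻: pKₐ(p-nitrophenol) ≈ 7.2
CH₃CH₂O⁻: pKₐ(CH₃CH₂OH) ≈ 16

N₂ > I⁻ > Cl⁻ > p-O₂N–C₆H₄–O⁻ > CH₃CH₂O⁻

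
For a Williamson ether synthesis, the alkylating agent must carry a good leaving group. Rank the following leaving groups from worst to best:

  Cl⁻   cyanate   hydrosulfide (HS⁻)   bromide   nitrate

Rank by basicity of the departing species: weakest base leaves most easily.
bromide: pKₐ(HBr) ≈ -9
Cl⁻: pKₐ(HCl) ≈ -7
nitrate: pKₐ(HNO₃) ≈ -1.3
cyanate: pKₐ(HOCN) ≈ 3.5
hydrosulfide (HS⁻): pKₐ(H₂S) ≈ 7
Listed from poorest to best leaving group as asked.

hydrosulfide (HS⁻) < cyanate < nitrate < Cl⁻ < bromide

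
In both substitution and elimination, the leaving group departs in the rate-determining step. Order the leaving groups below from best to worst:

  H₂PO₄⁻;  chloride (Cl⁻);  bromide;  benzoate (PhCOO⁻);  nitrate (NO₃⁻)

bromide > chloride (Cl⁻) > nitrate (NO₃⁻) > H₂PO₄⁻ > benzoate (PhCOO⁻)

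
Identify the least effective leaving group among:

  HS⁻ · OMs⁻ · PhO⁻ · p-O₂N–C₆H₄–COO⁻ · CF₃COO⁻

PhO⁻

OMs⁻: pKₐ(CH₃SO₃H (MsOH)) ≈ -1.9
CF₃COO⁻: pKₐ(CF₃COOH) ≈ 0.2
p-O₂N–C₆H₄–COO⁻: pKₐ(p-nitrobenzoic acid) ≈ 3.4
HS⁻: pKₐ(H₂S) ≈ 7
PhO⁻: pKₐ(C₆H₅OH (phenol)) ≈ 10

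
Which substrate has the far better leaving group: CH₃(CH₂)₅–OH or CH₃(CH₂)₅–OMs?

CH₃(CH₂)₅–OMs

From CH₃(CH₂)₅–OH the departing group would be OH⁻ (pKₐ(H₂O) ≈ 15.7). Strong base; essentially never leaves without prior activation.
From CH₃(CH₂)₅–OMs the leaving group is OMs⁻ (pKₐ(CH₃SO₃H (MsOH)) ≈ -1.9). Resonance-delocalised alkanesulfonate.
(In practice CH₃(CH₂)₅–OMs is made from CH₃(CH₂)₅–OH by treatment with MsCl / Et₃N, converting the hydroxyl into a mesylate.)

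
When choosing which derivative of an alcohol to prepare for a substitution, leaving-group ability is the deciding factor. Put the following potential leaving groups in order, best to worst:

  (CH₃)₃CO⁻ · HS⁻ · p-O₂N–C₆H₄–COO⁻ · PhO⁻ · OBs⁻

Leaving-group ability tracks the stability of the departed species; conjugate-acid pKₐ is the usual yardstick (lower pKₐ → better LG).
OBs⁻: pKₐ(p-BrC₆H₄SO₃H) ≈ -2.8
p-O₂N–C₆H₄–COO⁻: pKₐ(p-nitrobenzoic acid) ≈ 3.4
HS⁻: pKₐ(H₂S) ≈ 7 — larger and more polarisable than the oxygen analogue
PhO⁻: pKₐ(C₆H₅OH (phenol)) ≈ 10 — resonance into the ring helps, but still a poor LG
(CH₃)₃CO⁻: pKₐ(t-BuOH) ≈ 18 — bulky, strongly basic alkoxide

OBs⁻ > p-O₂N–C₆H₄–COO⁻ > HS⁻ > PhO⁻ > (CH₃)₃CO⁻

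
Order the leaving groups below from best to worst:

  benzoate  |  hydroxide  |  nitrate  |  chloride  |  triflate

triflate > chloride > nitrate > benzoate > hydroxide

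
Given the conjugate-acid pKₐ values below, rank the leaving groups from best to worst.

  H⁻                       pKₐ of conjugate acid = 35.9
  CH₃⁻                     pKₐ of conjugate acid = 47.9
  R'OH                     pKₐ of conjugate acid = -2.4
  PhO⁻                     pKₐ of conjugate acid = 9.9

R'OH > PhO⁻ > H⁻ > CH₃⁻

Lower conjugate-acid pKₐ ⇒ weaker base ⇒ better leaving group.
Sorting by the given values: R'OH (-2.4), PhO⁻ (9.9), H⁻ (35.9), CH₃⁻ (47.9).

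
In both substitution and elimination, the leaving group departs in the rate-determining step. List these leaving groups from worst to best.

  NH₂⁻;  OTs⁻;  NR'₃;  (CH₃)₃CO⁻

A good leaving group is a weak base: the lower the pKₐ of its conjugate acid, the more readily it departs.
OTs⁻: pKₐ(p-CH₃C₆H₄SO₃H (TsOH)) ≈ -2.8 — resonance-delocalised arenesulfonate
NR'₃: pKₐ(R'₃NH⁺) ≈ 10.7 — neutral but still a fairly strong base; Hofmann-elimination LG
(CH₃)₃CO⁻: pKₐ(t-BuOH) ≈ 18
NH₂⁻: pKₐ(NH₃) ≈ 38
The question asks for worst first, so the sequence is read in increasing leaving-group ability.

NH₂⁻ < (CH₃)₃CO⁻ < NR'₃ < OTs⁻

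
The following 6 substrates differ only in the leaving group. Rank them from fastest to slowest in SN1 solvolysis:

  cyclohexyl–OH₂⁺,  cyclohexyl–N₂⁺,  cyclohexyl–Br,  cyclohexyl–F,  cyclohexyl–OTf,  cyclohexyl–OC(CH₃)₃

Same R in every case — rank the leaving groups.
The more stable X⁻ (or X) is on its own — i.e. the weaker a base it is — the better a leaving group it makes.
cyclohexyl–N₂⁺ loses N₂: no meaningful conjugate acid; N₂ departs as an exceptionally stable neutral molecule
cyclohexyl–OTf loses OTf⁻: pKₐ(CF₃SO₃H (triflic acid)) ≈ -14
cyclohexyl–Br loses Br⁻: pKₐ(HBr) ≈ -9
cyclohexyl–OH₂⁺ loses H₂O: pKₐ(H₃O⁺) ≈ -1.7
cyclohexyl–F loses F⁻: pKₐ(HF) ≈ 3.2
cyclohexyl–OC(CH₃)₃ loses (CH₃)₃CO⁻: pKₐ(t-BuOH) ≈ 18

cyclohexyl–N₂⁺ > cyclohexyl–OTf > cyclohexyl–Br > cyclohexyl–OH₂⁺ > cyclohexyl–F > cyclohexyl–OC(CH₃)₃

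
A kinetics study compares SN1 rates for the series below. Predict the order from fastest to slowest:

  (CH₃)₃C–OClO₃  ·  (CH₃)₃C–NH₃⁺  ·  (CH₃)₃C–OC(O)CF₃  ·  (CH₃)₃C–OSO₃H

With the same alkyl group throughout, only the leaving group differentiates the rates.
The more stable X⁻ (or X) is on its own — i.e. the weaker a base it is — the better a leaving group it makes.
(CH₃)₃C–OClO₃ loses ClO₄⁻: pKₐ(HClO₄) ≈ -10
(CH₃)₃C–OSO₃H loses HSO₄⁻: pKₐ(H₂SO₄) ≈ -3
(CH₃)₃C–OC(O)CF₃ loses CF₃COO⁻: pKₐ(CF₃COOH) ≈ 0.2
(CH₃)₃C–NH₃⁺ loses NH₃: pKₐ(NH₄⁺) ≈ 9.2

(CH₃)₃C–OClO₃ > (CH₃)₃C–OSO₃H > (CH₃)₃C–OC(O)CF₃ > (CH₃)₃C–NH₃⁺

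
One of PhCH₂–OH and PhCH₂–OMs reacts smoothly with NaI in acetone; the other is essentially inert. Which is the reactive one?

PhCH₂–OMs

From PhCH₂–OH the departing group would be OH⁻ (pKₐ(H₂O) ≈ 15.7). Strong base; essentially never leaves without prior activation.
From PhCH₂–OMs the leaving group is OMs⁻ (pKₐ(CH₃SO₃H (MsOH)) ≈ -1.9). Resonance-delocalised alkanesulfonate.
(In practice PhCH₂–OMs is made from PhCH₂–OH by treatment with MsCl / Et₃N, converting the hydroxyl into a mesylate.)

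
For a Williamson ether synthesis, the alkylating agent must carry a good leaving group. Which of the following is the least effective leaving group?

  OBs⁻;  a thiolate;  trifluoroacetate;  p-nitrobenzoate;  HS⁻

a thiolate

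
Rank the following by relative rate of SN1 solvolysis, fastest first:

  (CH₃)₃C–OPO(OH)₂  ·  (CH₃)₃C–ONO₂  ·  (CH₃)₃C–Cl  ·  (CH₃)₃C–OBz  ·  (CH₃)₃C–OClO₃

The skeletons are identical, so relative rate is governed entirely by leaving-group ability.
Rank by basicity of the departing species: weakest base leaves most easily.
(CH₃)₃C–OClO₃ loses ClO₄⁻: pKₐ(HClO₄) ≈ -10
(CH₃)₃C–Cl loses Cl⁻: pKₐ(HCl) ≈ -7
(CH₃)₃C–ONO₂ loses NO₃⁻: pKₐ(HNO₃) ≈ -1.3
(CH₃)₃C–OPO(OH)₂ loses H₂PO₄⁻: pKₐ(H₃PO₄) ≈ 2.1
(CH₃)₃C–OBz loses PhCOO⁻: pKₐ(C₆H₅COOH) ≈ 4.2

(CH₃)₃C–OClO₃ > (CH₃)₃C–Cl > (CH₃)₃C–ONO₂ > (CH₃)₃C–OPO(OH)₂ > (CH₃)₃C–OBz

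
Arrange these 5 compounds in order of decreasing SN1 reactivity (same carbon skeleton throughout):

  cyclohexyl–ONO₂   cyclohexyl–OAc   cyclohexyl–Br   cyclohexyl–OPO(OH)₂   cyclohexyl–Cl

cyclohexyl–Br > cyclohexyl–Cl > cyclohexyl–ONO₂ > cyclohexyl–OPO(OH)₂ > cyclohexyl–OAc

With the same alkyl group throughout, only the leaving group differentiates the rates.
Rank by basicity of the departing species: weakest base leaves most easily.
cyclohexyl–Br loses Br⁻: pKₐ(HBr) ≈ -9
cyclohexyl–Cl loses Cl⁻: pKₐ(HCl) ≈ -7
cyclohexyl–ONO₂ loses NO₃⁻: pKₐ(HNO₃) ≈ -1.3
cyclohexyl–OPO(OH)₂ loses H₂PO₄⁻: pKₐ(H₃PO₄) ≈ 2.1
cyclohexyl–OAc loses AcO⁻: pKₐ(CH₃COOH) ≈ 4.8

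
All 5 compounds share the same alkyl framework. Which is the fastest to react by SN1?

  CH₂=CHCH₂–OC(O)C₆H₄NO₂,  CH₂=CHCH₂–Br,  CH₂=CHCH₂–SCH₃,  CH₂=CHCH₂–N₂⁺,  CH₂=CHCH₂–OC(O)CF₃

CH₂=CHCH₂–N₂⁺

With the same alkyl group throughout, only the leaving group differentiates the rates.
Rank by basicity of the departing species: weakest base leaves most easily.
CH₂=CHCH₂–N₂⁺ loses N₂: no meaningful conjugate acid; N₂ departs as an exceptionally stable neutral molecule
CH₂=CHCH₂–Br loses Br⁻: pKₐ(HBr) ≈ -9
CH₂=CHCH₂–OC(O)CF₃ loses CF₃COO⁻: pKₐ(CF₃COOH) ≈ 0.2
CH₂=CHCH₂–OC(O)C₆H₄NO₂ loses p-O₂N–C₆H₄–COO⁻: pKₐ(p-nitrobenzoic acid) ≈ 3.4
CH₂=CHCH₂–SCH₃ loses RS⁻: pKₐ(RSH (a thiol)) ≈ 10.5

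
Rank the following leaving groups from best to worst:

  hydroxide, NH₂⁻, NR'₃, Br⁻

Br⁻ > NR'₃ > hydroxide > NH₂⁻

Br⁻: pKₐ(HBr) ≈ -9 — weak base; good leaving group
NR'₃: pKₐ(R'₃NH⁺) ≈ 10.7
hydroxide: pKₐ(H₂O) ≈ 15.7
NH₂⁻: pKₐ(NH₃) ≈ 38 — extremely strong base; never a leaving group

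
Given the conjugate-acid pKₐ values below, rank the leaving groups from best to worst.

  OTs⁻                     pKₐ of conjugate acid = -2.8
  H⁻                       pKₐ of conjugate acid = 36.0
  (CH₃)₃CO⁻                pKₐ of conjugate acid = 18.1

Lower conjugate-acid pKₐ ⇒ weaker base ⇒ better leaving group.
Sorting by the given values: OTs⁻ (-2.8), (CH₃)₃CO⁻ (18.1), H⁻ (36.0).

OTs⁻ > (CH₃)₃CO⁻ > H⁻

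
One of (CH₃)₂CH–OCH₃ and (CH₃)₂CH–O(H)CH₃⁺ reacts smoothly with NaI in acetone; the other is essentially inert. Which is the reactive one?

From (CH₃)₂CH–OCH₃ the departing group would be CH₃O⁻ (pKₐ(CH₃OH) ≈ 15.5). Strong base; alkoxides do not leave unassisted.
From (CH₃)₂CH–O(H)CH₃⁺ the leaving group is R'OH (pKₐ(R'OH₂⁺) ≈ -2.4). Neutral; leaves from a protonated ether (an oxonium ion, R–O(H)R'⁺).
(In practice (CH₃)₂CH–O(H)CH₃⁺ is made from (CH₃)₂CH–OCH₃ by protonation with concentrated HI, allowing neutral methanol, rather than methoxide, to depart.)

(CH₃)₂CH–O(H)CH₃⁺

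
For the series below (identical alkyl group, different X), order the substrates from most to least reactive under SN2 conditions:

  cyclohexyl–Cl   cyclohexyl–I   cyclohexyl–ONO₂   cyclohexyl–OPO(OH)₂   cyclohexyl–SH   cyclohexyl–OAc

The skeletons are identical, so relative rate is governed entirely by leaving-group ability.
A good leaving group is a weak base: the lower the pKₐ of its conjugate acid, the more readily it departs.
cyclohexyl–I loses I⁻: pKₐ(HI) ≈ -10
cyclohexyl–Cl loses Cl⁻: pKₐ(HCl) ≈ -7
cyclohexyl–ONO₂ loses NO₃⁻: pKₐ(HNO₃) ≈ -1.3
cyclohexyl–OPO(OH)₂ loses H₂PO₄⁻: pKₐ(H₃PO₄) ≈ 2.1
cyclohexyl–OAc loses AcO⁻: pKₐ(CH₃COOH) ≈ 4.8
cyclohexyl–SH loses HS⁻: pKₐ(H₂S) ≈ 7

cyclohexyl–I > cyclohexyl–Cl > cyclohexyl–ONO₂ > cyclohexyl–OPO(OH)₂ > cyclohexyl–OAc > cyclohexyl–SH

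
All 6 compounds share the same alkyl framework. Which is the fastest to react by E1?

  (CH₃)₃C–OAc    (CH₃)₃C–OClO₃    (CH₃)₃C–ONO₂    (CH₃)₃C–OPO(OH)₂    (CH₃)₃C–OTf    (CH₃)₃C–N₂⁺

With the same alkyl group throughout, only the leaving group differentiates the rates.
Rank by basicity of the departing species: weakest base leaves most easily.
(CH₃)₃C–N₂⁺ loses N₂: no meaningful conjugate acid; N₂ departs as an exceptionally stable neutral molecule
(CH₃)₃C–OTf loses OTf⁻: pKₐ(CF₃SO₃H (triflic acid)) ≈ -14
(CH₃)₃C–OClO₃ loses ClO₄⁻: pKₐ(HClO₄) ≈ -10
(CH₃)₃C–ONO₂ loses NO₃⁻: pKₐ(HNO₃) ≈ -1.3
(CH₃)₃C–OPO(OH)₂ loses H₂PO₄⁻: pKₐ(H₃PO₄) ≈ 2.1
(CH₃)₃C–OAc loses AcO⁻: pKₐ(CH₃COOH) ≈ 4.8

(CH₃)₃C–N₂⁺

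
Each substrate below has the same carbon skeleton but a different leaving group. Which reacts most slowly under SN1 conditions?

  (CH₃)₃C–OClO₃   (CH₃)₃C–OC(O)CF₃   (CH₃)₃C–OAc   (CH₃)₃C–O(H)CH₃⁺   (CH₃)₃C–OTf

(CH₃)₃C–OAc

With the same alkyl group throughout, only the leaving group differentiates the rates.
A good leaving group is a weak base: the lower the pKₐ of its conjugate acid, the more readily it departs.
(CH₃)₃C–OTf loses OTf⁻: pKₐ(CF₃SO₃H (triflic acid)) ≈ -14
(CH₃)₃C–OClO₃ loses ClO₄⁻: pKₐ(HClO₄) ≈ -10
(CH₃)₃C–O(H)CH₃⁺ loses R'OH: pKₐ(R'OH₂⁺) ≈ -2.4
(CH₃)₃C–OC(O)CF₃ loses CF₃COO⁻: pKₐ(CF₃COOH) ≈ 0.2
(CH₃)₃C–OAc loses AcO⁻: pKₐ(CH₃COOH) ≈ 4.8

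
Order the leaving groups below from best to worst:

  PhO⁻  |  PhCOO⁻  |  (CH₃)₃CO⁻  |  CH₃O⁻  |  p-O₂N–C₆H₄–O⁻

PhCOO⁻ > p-O₂N–C₆H₄–O⁻ > PhO⁻ > CH₃O⁻ > (CH₃)₃CO⁻

Rank by basicity of the departing species: weakest base leaves most easily.
PhCOO⁻: pKₐ(C₆H₅COOH) ≈ 4.2 — aryl carboxylate
p-O₂N–C₆H₄–O⁻: pKₐ(p-nitrophenol) ≈ 7.2 — nitro group delocalises the charge; the classic chromogenic LG
PhO⁻: pKₐ(C₆H₅OH (phenol)) ≈ 10 — resonance into the ring helps, but still a poor LG
CH₃O⁻: pKₐ(CH₃OH) ≈ 15.5
(CH₃)₃CO⁻: pKₐ(t-BuOH) ≈ 18 — bulky, strongly basic alkoxide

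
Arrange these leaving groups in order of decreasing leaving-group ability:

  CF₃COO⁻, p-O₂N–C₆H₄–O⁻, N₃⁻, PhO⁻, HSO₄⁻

The more stable X⁻ (or X) is on its own — i.e. the weaker a base it is — the better a leaving group it makes.
HSO₄⁻: pKₐ(H₂SO₄) ≈ -3
CF₃COO⁻: pKₐ(CF₃COOH) ≈ 0.2
N₃⁻: pKₐ(HN₃) ≈ 4.7
p-O₂N–C₆H₄–O⁻: pKₐ(p-nitrophenol) ≈ 7.2
PhO⁻: pKₐ(C₆H₅OH (phenol)) ≈ 10

HSO₄⁻ > CF₃COO⁻ > N₃⁻ > p-O₂N–C₆H₄–O⁻ > PhO⁻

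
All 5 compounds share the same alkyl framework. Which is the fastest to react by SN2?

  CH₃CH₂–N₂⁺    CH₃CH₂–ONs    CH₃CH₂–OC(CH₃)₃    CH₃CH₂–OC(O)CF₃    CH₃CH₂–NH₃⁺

Identical carbon frameworks mean the comparison reduces to leaving-group quality.
Leaving-group ability tracks the stability of the departed species; conjugate-acid pKₐ is the usual yardstick (lower pKₐ → better LG).
CH₃CH₂–N₂⁺ loses N₂: no meaningful conjugate acid; N₂ departs as an exceptionally stable neutral molecule
CH₃CH₂–ONs loses ONs⁻: pKₐ(p-O₂NC₆H₄SO₃H) ≈ -3.5
CH₃CH₂–OC(O)CF₃ loses CF₃COO⁻: pKₐ(CF₃COOH) ≈ 0.2
CH₃CH₂–NH₃⁺ loses NH₃: pKₐ(NH₄⁺) ≈ 9.2
CH₃CH₂–OC(CH₃)₃ loses (CH₃)₃CO⁻: pKₐ(t-BuOH) ≈ 18

CH₃CH₂–N₂⁺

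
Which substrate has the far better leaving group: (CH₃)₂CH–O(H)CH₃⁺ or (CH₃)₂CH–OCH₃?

From (CH₃)₂CH–OCH₃ the departing group would be CH₃O⁻ (pKₐ(CH₃OH) ≈ 15.5). Strong base; alkoxides do not leave unassisted.
From (CH₃)₂CH–O(H)CH₃⁺ the leaving group is R'OH (pKₐ(R'OH₂⁺) ≈ -2.4). Neutral; leaves from a protonated ether (an oxonium ion, R–O(H)R'⁺).
(In practice (CH₃)₂CH–O(H)CH₃⁺ is made from (CH₃)₂CH–OCH₃ by protonation with concentrated HI, allowing neutral methanol, rather than methoxide, to depart.)

(CH₃)₂CH–O(H)CH₃⁺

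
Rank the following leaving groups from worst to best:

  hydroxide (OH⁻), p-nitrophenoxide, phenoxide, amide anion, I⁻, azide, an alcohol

The more stable X⁻ (or X) is on its own — i.e. the weaker a base it is — the better a leaving group it makes.
I⁻: pKₐ(HI) ≈ -10 — large, highly polarisable; very weak base
an alcohol: pKₐ(R'OH₂⁺) ≈ -2.4 — neutral; leaves from a protonated ether (an oxonium ion, R–O(H)R'⁺)
azide: pKₐ(HN₃) ≈ 4.7
p-nitrophenoxide: pKₐ(p-nitrophenol) ≈ 7.2
phenoxide: pKₐ(C₆H₅OH (phenol)) ≈ 10
hydroxide (OH⁻): pKₐ(H₂O) ≈ 15.7
amide anion: pKₐ(NH₃) ≈ 38 — extremely strong base; never a leaving group
Listed from poorest to best leaving group as asked.

amide anion < hydroxide (OH⁻) < phenoxide < p-nitrophenoxide < azide < an alcohol < I⁻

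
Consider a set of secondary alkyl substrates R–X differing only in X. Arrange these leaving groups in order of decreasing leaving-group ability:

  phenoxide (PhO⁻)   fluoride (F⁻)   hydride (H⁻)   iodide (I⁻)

iodide (I⁻): pKₐ(HI) ≈ -10
fluoride (F⁻): pKₐ(HF) ≈ 3.2
phenoxide (PhO⁻): pKₐ(C₆H₅OH (phenol)) ≈ 10
hydride (H⁻): pKₐ(H₂) ≈ 36 — extremely strong base; leaves only in special hydride-transfer contexts

iodide (I⁻) > fluoride (F⁻) > phenoxide (PhO⁻) > hydride (H⁻)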